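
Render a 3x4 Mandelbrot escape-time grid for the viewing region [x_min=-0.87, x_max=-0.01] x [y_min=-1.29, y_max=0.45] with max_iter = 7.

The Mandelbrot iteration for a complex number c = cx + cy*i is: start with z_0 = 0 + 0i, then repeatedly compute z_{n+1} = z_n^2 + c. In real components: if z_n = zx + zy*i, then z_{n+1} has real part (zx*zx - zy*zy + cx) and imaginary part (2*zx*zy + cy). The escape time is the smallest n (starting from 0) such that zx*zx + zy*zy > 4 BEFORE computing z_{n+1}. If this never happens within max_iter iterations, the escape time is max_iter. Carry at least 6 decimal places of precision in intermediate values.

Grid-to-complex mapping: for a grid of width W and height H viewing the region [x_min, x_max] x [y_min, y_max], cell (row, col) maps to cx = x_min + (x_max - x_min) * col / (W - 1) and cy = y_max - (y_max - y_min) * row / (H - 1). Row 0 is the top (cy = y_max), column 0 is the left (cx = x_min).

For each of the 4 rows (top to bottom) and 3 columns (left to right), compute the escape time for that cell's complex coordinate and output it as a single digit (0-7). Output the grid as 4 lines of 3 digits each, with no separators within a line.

Answer: 677
777
477
232

Derivation:
(row=0, col=0): c = -0.8700 + 0.4500i → escape time 6
(row=0, col=1): c = -0.4400 + 0.4500i → escape time 7
(row=0, col=2): c = -0.0100 + 0.4500i → escape time 7
(row=1, col=0): c = -0.8700 + -0.1300i → escape time 7
(row=1, col=1): c = -0.4400 + -0.1300i → escape time 7
(row=1, col=2): c = -0.0100 + -0.1300i → escape time 7
(row=2, col=0): c = -0.8700 + -0.7100i → escape time 4
(row=2, col=1): c = -0.4400 + -0.7100i → escape time 7
(row=2, col=2): c = -0.0100 + -0.7100i → escape time 7
(row=3, col=0): c = -0.8700 + -1.2900i → escape time 2
(row=3, col=1): c = -0.4400 + -1.2900i → escape time 3
(row=3, col=2): c = -0.0100 + -1.2900i → escape time 2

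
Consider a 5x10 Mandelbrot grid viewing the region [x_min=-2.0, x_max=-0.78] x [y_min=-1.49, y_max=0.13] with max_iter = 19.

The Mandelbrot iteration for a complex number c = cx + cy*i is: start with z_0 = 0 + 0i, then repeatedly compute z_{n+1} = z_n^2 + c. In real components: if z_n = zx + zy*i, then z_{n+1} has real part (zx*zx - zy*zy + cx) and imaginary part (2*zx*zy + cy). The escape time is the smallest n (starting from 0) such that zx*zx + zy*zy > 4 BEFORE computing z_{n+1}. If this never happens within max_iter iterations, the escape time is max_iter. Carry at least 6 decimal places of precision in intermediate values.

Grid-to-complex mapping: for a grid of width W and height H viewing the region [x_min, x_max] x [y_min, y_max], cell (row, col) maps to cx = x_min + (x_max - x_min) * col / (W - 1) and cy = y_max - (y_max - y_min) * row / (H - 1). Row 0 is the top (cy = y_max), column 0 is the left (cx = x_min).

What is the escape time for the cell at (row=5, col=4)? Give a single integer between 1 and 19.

z_0 = 0 + 0i, c = -0.7800 + -0.7700i
Iter 1: z = -0.7800 + -0.7700i, |z|^2 = 1.2013
Iter 2: z = -0.7645 + 0.4312i, |z|^2 = 0.7704
Iter 3: z = -0.3815 + -1.4293i, |z|^2 = 2.1884
Iter 4: z = -2.6774 + 0.3205i, |z|^2 = 7.2711
Escaped at iteration 4

Answer: 4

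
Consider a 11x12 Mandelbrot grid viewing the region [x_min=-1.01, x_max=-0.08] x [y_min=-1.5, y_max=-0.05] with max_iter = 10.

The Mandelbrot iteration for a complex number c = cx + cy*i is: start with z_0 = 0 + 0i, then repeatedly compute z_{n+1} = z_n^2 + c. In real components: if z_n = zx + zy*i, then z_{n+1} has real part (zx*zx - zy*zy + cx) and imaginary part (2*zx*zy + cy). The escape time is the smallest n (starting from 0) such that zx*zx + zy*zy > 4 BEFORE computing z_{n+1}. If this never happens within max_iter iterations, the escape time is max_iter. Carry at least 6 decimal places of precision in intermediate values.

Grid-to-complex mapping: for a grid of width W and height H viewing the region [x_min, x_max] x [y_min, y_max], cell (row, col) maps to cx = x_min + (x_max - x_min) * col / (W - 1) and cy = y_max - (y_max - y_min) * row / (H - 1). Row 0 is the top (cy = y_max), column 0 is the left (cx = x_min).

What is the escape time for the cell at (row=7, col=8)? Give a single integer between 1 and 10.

z_0 = 0 + 0i, c = -0.2660 + -0.9727i
Iter 1: z = -0.2660 + -0.9727i, |z|^2 = 1.0170
Iter 2: z = -1.1414 + -0.4552i, |z|^2 = 1.5101
Iter 3: z = 0.8297 + 0.0665i, |z|^2 = 0.6927
Iter 4: z = 0.4179 + -0.8623i, |z|^2 = 0.9183
Iter 5: z = -0.8350 + -1.6935i, |z|^2 = 3.5650
Iter 6: z = -2.4366 + 1.8554i, |z|^2 = 9.3793
Escaped at iteration 6

Answer: 6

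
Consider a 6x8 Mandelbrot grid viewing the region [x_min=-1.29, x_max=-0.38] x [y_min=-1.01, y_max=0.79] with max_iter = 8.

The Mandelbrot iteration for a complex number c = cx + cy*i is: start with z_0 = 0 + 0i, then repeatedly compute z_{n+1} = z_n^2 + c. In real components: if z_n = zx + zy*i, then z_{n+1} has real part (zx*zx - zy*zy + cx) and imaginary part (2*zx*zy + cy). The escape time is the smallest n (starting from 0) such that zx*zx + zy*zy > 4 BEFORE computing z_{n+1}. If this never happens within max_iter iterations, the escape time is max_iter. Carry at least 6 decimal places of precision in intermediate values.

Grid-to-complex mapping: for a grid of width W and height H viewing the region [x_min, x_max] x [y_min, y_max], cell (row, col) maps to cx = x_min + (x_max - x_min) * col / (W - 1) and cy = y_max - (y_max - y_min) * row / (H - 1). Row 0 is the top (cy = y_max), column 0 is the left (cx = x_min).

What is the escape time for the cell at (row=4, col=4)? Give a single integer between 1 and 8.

Answer: 8

Derivation:
z_0 = 0 + 0i, c = -0.5620 + -0.2386i
Iter 1: z = -0.5620 + -0.2386i, |z|^2 = 0.3728
Iter 2: z = -0.3031 + 0.0296i, |z|^2 = 0.0927
Iter 3: z = -0.4710 + -0.2565i, |z|^2 = 0.2877
Iter 4: z = -0.4059 + 0.0031i, |z|^2 = 0.1648
Iter 5: z = -0.3972 + -0.2411i, |z|^2 = 0.2159
Iter 6: z = -0.4623 + -0.0471i, |z|^2 = 0.2160
Iter 7: z = -0.3505 + -0.1951i, |z|^2 = 0.1609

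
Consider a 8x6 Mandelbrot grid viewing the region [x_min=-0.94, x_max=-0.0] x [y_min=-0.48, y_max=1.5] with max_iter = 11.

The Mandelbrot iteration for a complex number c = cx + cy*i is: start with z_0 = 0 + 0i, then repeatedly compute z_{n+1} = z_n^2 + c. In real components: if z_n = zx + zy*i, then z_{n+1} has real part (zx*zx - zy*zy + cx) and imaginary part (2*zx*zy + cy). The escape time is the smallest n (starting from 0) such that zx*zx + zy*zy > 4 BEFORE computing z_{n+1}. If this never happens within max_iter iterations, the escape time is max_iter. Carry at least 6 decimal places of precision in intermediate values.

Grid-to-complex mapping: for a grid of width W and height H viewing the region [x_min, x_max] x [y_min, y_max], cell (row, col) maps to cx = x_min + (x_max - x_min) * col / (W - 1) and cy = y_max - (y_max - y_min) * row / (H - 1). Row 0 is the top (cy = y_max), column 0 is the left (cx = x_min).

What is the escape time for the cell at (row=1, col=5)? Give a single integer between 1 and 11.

z_0 = 0 + 0i, c = -0.2686 + 1.1040i
Iter 1: z = -0.2686 + 1.1040i, |z|^2 = 1.2909
Iter 2: z = -1.4153 + 0.5110i, |z|^2 = 2.2641
Iter 3: z = 1.4733 + -0.3424i, |z|^2 = 2.2877
Iter 4: z = 1.7847 + 0.0952i, |z|^2 = 3.1943
Iter 5: z = 2.9076 + 1.4437i, |z|^2 = 10.5384
Escaped at iteration 5

Answer: 5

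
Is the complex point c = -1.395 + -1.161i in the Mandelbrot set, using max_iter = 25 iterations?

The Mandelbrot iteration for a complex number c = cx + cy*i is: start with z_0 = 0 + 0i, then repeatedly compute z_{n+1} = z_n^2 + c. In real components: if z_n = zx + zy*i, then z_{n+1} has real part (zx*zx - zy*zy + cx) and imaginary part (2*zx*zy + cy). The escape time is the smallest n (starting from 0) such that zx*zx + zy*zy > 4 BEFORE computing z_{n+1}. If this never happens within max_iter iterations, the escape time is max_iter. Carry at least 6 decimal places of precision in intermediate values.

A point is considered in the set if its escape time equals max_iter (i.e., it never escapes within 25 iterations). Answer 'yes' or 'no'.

z_0 = 0 + 0i, c = -1.3950 + -1.1610i
Iter 1: z = -1.3950 + -1.1610i, |z|^2 = 3.2939
Iter 2: z = -0.7969 + 2.0782i, |z|^2 = 4.9539
Escaped at iteration 2

Answer: no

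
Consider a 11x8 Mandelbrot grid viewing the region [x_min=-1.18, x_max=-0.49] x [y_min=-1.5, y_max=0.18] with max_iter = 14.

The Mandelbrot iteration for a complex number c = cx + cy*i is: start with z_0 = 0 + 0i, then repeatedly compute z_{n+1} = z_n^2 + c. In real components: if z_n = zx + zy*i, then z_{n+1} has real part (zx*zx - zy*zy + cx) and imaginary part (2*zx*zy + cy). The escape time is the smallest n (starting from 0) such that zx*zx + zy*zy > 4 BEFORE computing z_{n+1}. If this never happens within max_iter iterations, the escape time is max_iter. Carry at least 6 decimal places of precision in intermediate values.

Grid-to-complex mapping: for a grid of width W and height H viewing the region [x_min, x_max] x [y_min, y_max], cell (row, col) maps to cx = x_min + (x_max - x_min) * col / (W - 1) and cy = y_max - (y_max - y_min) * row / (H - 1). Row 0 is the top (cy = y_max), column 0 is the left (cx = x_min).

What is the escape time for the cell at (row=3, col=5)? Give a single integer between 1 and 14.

Answer: 5

Derivation:
z_0 = 0 + 0i, c = -0.8350 + -0.5400i
Iter 1: z = -0.8350 + -0.5400i, |z|^2 = 0.9888
Iter 2: z = -0.4294 + 0.3618i, |z|^2 = 0.3153
Iter 3: z = -0.7815 + -0.8507i, |z|^2 = 1.3345
Iter 4: z = -0.9479 + 0.7897i, |z|^2 = 1.5221
Iter 5: z = -0.5601 + -2.0371i, |z|^2 = 4.4635
Escaped at iteration 5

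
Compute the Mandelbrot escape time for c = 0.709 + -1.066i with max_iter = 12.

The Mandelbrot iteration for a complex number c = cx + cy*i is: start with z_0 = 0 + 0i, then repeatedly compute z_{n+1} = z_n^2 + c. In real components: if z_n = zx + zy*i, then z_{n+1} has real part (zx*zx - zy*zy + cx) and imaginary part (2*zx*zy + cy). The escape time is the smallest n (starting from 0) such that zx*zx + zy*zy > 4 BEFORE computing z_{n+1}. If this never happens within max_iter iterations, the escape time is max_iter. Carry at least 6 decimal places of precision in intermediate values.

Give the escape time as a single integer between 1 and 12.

Answer: 2

Derivation:
z_0 = 0 + 0i, c = 0.7090 + -1.0660i
Iter 1: z = 0.7090 + -1.0660i, |z|^2 = 1.6390
Iter 2: z = 0.0753 + -2.5776i, |z|^2 = 6.6496
Escaped at iteration 2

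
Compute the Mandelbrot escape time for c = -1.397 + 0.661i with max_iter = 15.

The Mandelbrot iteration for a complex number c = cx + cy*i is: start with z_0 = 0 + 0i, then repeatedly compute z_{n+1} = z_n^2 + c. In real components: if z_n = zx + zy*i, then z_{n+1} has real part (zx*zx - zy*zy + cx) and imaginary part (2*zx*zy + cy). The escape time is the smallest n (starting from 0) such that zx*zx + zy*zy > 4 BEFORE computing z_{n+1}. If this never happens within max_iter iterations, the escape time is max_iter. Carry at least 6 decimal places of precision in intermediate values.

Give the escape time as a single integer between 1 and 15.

z_0 = 0 + 0i, c = -1.3970 + 0.6610i
Iter 1: z = -1.3970 + 0.6610i, |z|^2 = 2.3885
Iter 2: z = 0.1177 + -1.1858i, |z|^2 = 1.4201
Iter 3: z = -2.7894 + 0.3819i, |z|^2 = 7.9263
Escaped at iteration 3

Answer: 3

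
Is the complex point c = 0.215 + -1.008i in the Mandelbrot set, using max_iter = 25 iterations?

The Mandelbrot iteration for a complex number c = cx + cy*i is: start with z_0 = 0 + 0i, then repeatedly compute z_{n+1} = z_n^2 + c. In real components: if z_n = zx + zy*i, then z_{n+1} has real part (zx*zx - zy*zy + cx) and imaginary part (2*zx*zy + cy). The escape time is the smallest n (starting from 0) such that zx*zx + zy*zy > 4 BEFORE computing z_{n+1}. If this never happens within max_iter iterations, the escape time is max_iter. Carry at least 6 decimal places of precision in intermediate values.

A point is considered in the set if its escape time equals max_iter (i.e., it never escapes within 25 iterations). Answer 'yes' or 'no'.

z_0 = 0 + 0i, c = 0.2150 + -1.0080i
Iter 1: z = 0.2150 + -1.0080i, |z|^2 = 1.0623
Iter 2: z = -0.7548 + -1.4414i, |z|^2 = 2.6475
Iter 3: z = -1.2930 + 1.1681i, |z|^2 = 3.0362
Iter 4: z = 0.5223 + -4.0287i, |z|^2 = 16.5029
Escaped at iteration 4

Answer: no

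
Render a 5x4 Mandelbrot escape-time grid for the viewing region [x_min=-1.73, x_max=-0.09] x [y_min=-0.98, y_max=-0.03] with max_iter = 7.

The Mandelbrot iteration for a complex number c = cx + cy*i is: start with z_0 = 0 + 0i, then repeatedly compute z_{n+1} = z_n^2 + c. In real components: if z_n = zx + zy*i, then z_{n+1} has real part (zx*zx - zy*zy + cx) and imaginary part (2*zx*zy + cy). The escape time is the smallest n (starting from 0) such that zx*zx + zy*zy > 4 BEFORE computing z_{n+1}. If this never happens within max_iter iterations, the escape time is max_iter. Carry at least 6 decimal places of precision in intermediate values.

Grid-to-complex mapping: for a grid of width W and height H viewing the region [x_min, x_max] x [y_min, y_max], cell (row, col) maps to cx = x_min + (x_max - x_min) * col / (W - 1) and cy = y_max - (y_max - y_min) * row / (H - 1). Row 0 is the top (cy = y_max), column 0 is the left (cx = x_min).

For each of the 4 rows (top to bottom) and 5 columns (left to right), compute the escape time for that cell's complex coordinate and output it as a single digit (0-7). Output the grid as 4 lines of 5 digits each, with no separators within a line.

(row=0, col=0): c = -1.7300 + -0.0300i → escape time 7
(row=0, col=1): c = -1.3200 + -0.0300i → escape time 7
(row=0, col=2): c = -0.9100 + -0.0300i → escape time 7
(row=0, col=3): c = -0.5000 + -0.0300i → escape time 7
(row=0, col=4): c = -0.0900 + -0.0300i → escape time 7
(row=1, col=0): c = -1.7300 + -0.3467i → escape time 4
(row=1, col=1): c = -1.3200 + -0.3467i → escape time 6
(row=1, col=2): c = -0.9100 + -0.3467i → escape time 7
(row=1, col=3): c = -0.5000 + -0.3467i → escape time 7
(row=1, col=4): c = -0.0900 + -0.3467i → escape time 7
(row=2, col=0): c = -1.7300 + -0.6633i → escape time 3
(row=2, col=1): c = -1.3200 + -0.6633i → escape time 3
(row=2, col=2): c = -0.9100 + -0.6633i → escape time 4
(row=2, col=3): c = -0.5000 + -0.6633i → escape time 7
(row=2, col=4): c = -0.0900 + -0.6633i → escape time 7
(row=3, col=0): c = -1.7300 + -0.9800i → escape time 2
(row=3, col=1): c = -1.3200 + -0.9800i → escape time 3
(row=3, col=2): c = -0.9100 + -0.9800i → escape time 3
(row=3, col=3): c = -0.5000 + -0.9800i → escape time 4
(row=3, col=4): c = -0.0900 + -0.9800i → escape time 7

Answer: 77777
46777
33477
23347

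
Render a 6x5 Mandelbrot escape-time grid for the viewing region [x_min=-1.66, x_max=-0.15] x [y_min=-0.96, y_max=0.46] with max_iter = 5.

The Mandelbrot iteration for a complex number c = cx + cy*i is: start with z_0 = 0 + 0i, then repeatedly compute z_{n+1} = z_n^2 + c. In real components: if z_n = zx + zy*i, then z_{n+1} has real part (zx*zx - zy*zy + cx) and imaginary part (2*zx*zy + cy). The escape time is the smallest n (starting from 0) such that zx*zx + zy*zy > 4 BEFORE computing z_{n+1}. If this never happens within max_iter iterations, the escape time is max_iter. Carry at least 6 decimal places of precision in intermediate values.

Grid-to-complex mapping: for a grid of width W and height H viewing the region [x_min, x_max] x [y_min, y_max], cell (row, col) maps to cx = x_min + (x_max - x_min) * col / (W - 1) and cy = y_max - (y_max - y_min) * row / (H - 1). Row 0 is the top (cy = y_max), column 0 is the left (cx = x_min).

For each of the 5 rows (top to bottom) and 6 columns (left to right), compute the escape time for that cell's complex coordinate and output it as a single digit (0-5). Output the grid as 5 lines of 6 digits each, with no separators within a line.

Answer: 345555
555555
455555
334555
233345

Derivation:
(row=0, col=0): c = -1.6600 + 0.4600i → escape time 3
(row=0, col=1): c = -1.3580 + 0.4600i → escape time 4
(row=0, col=2): c = -1.0560 + 0.4600i → escape time 5
(row=0, col=3): c = -0.7540 + 0.4600i → escape time 5
(row=0, col=4): c = -0.4520 + 0.4600i → escape time 5
(row=0, col=5): c = -0.1500 + 0.4600i → escape time 5
(row=1, col=0): c = -1.6600 + 0.1050i → escape time 5
(row=1, col=1): c = -1.3580 + 0.1050i → escape time 5
(row=1, col=2): c = -1.0560 + 0.1050i → escape time 5
(row=1, col=3): c = -0.7540 + 0.1050i → escape time 5
(row=1, col=4): c = -0.4520 + 0.1050i → escape time 5
(row=1, col=5): c = -0.1500 + 0.1050i → escape time 5
(row=2, col=0): c = -1.6600 + -0.2500i → escape time 4
(row=2, col=1): c = -1.3580 + -0.2500i → escape time 5
(row=2, col=2): c = -1.0560 + -0.2500i → escape time 5
(row=2, col=3): c = -0.7540 + -0.2500i → escape time 5
(row=2, col=4): c = -0.4520 + -0.2500i → escape time 5
(row=2, col=5): c = -0.1500 + -0.2500i → escape time 5
(row=3, col=0): c = -1.6600 + -0.6050i → escape time 3
(row=3, col=1): c = -1.3580 + -0.6050i → escape time 3
(row=3, col=2): c = -1.0560 + -0.6050i → escape time 4
(row=3, col=3): c = -0.7540 + -0.6050i → escape time 5
(row=3, col=4): c = -0.4520 + -0.6050i → escape time 5
(row=3, col=5): c = -0.1500 + -0.6050i → escape time 5
(row=4, col=0): c = -1.6600 + -0.9600i → escape time 2
(row=4, col=1): c = -1.3580 + -0.9600i → escape time 3
(row=4, col=2): c = -1.0560 + -0.9600i → escape time 3
(row=4, col=3): c = -0.7540 + -0.9600i → escape time 3
(row=4, col=4): c = -0.4520 + -0.9600i → escape time 4
(row=4, col=5): c = -0.1500 + -0.9600i → escape time 5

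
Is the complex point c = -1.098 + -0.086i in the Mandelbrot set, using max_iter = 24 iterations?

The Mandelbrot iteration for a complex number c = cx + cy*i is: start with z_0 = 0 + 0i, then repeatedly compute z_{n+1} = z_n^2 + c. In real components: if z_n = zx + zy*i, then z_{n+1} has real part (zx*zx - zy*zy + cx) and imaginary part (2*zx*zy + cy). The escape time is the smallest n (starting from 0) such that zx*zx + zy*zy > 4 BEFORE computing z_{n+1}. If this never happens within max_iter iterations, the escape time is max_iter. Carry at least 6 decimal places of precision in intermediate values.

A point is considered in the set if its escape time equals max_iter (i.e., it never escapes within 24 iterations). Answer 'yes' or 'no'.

Answer: yes

Derivation:
z_0 = 0 + 0i, c = -1.0980 + -0.0860i
Iter 1: z = -1.0980 + -0.0860i, |z|^2 = 1.2130
Iter 2: z = 0.1002 + 0.1029i, |z|^2 = 0.0206
Iter 3: z = -1.0985 + -0.0654i, |z|^2 = 1.2111
Iter 4: z = 0.1045 + 0.0577i, |z|^2 = 0.0142
Iter 5: z = -1.0904 + -0.0739i, |z|^2 = 1.1944
Iter 6: z = 0.0855 + 0.0753i, |z|^2 = 0.0130
Iter 7: z = -1.0964 + -0.0731i, |z|^2 = 1.2073
Iter 8: z = 0.0986 + 0.0743i, |z|^2 = 0.0153
Iter 9: z = -1.0938 + -0.0713i, |z|^2 = 1.2015
Iter 10: z = 0.0933 + 0.0700i, |z|^2 = 0.0136
Iter 11: z = -1.0942 + -0.0729i, |z|^2 = 1.2026
Iter 12: z = 0.0940 + 0.0736i, |z|^2 = 0.0142
Iter 13: z = -1.0946 + -0.0722i, |z|^2 = 1.2033
Iter 14: z = 0.0949 + 0.0720i, |z|^2 = 0.0142
Iter 15: z = -1.0942 + -0.0723i, |z|^2 = 1.2024
Iter 16: z = 0.0940 + 0.0723i, |z|^2 = 0.0141
Iter 17: z = -1.0944 + -0.0724i, |z|^2 = 1.2029
Iter 18: z = 0.0945 + 0.0725i, |z|^2 = 0.0142
Iter 19: z = -1.0943 + -0.0723i, |z|^2 = 1.2028
Iter 20: z = 0.0943 + 0.0723i, |z|^2 = 0.0141
Iter 21: z = -1.0943 + -0.0724i, |z|^2 = 1.2028
Iter 22: z = 0.0943 + 0.0724i, |z|^2 = 0.0141
Iter 23: z = -1.0943 + -0.0723i, |z|^2 = 1.2028
Did not escape in 24 iterations → in set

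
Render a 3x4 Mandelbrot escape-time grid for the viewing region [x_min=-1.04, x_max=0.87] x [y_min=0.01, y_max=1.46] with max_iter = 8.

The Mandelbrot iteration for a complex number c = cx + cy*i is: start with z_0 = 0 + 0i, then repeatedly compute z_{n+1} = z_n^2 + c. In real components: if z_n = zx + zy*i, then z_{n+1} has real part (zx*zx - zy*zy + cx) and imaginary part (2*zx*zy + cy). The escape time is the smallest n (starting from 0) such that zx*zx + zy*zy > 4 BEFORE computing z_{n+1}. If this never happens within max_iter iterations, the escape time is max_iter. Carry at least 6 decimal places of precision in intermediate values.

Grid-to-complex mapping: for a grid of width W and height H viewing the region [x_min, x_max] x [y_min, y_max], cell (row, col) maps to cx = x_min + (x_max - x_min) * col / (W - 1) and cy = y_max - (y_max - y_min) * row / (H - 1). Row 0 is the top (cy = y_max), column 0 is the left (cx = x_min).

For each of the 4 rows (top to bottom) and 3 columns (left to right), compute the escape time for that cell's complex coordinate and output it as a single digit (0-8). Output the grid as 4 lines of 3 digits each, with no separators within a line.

Answer: 222
382
583
883

Derivation:
(row=0, col=0): c = -1.0400 + 1.4600i → escape time 2
(row=0, col=1): c = -0.0850 + 1.4600i → escape time 2
(row=0, col=2): c = 0.8700 + 1.4600i → escape time 2
(row=1, col=0): c = -1.0400 + 0.9767i → escape time 3
(row=1, col=1): c = -0.0850 + 0.9767i → escape time 8
(row=1, col=2): c = 0.8700 + 0.9767i → escape time 2
(row=2, col=0): c = -1.0400 + 0.4933i → escape time 5
(row=2, col=1): c = -0.0850 + 0.4933i → escape time 8
(row=2, col=2): c = 0.8700 + 0.4933i → escape time 3
(row=3, col=0): c = -1.0400 + 0.0100i → escape time 8
(row=3, col=1): c = -0.0850 + 0.0100i → escape time 8
(row=3, col=2): c = 0.8700 + 0.0100i → escape time 3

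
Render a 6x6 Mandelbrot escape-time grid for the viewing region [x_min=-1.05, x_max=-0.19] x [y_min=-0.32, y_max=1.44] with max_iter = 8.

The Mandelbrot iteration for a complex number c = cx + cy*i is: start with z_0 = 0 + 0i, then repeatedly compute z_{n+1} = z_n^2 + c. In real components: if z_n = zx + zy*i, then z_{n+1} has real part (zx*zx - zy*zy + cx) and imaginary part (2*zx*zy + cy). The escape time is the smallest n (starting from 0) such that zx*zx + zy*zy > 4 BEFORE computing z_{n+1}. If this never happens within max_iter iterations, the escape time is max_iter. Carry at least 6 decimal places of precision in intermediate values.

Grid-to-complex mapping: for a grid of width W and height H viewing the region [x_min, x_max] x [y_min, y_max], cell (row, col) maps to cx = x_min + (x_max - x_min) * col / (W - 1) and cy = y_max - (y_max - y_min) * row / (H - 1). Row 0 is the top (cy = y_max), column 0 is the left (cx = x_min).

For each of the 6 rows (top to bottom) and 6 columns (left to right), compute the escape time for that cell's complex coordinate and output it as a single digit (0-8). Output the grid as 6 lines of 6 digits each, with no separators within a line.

(row=0, col=0): c = -1.0500 + 1.4400i → escape time 2
(row=0, col=1): c = -0.8780 + 1.4400i → escape time 2
(row=0, col=2): c = -0.7060 + 1.4400i → escape time 2
(row=0, col=3): c = -0.5340 + 1.4400i → escape time 2
(row=0, col=4): c = -0.3620 + 1.4400i → escape time 2
(row=0, col=5): c = -0.1900 + 1.4400i → escape time 2
(row=1, col=0): c = -1.0500 + 1.0880i → escape time 3
(row=1, col=1): c = -0.8780 + 1.0880i → escape time 3
(row=1, col=2): c = -0.7060 + 1.0880i → escape time 3
(row=1, col=3): c = -0.5340 + 1.0880i → escape time 4
(row=1, col=4): c = -0.3620 + 1.0880i → escape time 4
(row=1, col=5): c = -0.1900 + 1.0880i → escape time 8
(row=2, col=0): c = -1.0500 + 0.7360i → escape time 3
(row=2, col=1): c = -0.8780 + 0.7360i → escape time 4
(row=2, col=2): c = -0.7060 + 0.7360i → escape time 4
(row=2, col=3): c = -0.5340 + 0.7360i → escape time 6
(row=2, col=4): c = -0.3620 + 0.7360i → escape time 7
(row=2, col=5): c = -0.1900 + 0.7360i → escape time 8
(row=3, col=0): c = -1.0500 + 0.3840i → escape time 8
(row=3, col=1): c = -0.8780 + 0.3840i → escape time 7
(row=3, col=2): c = -0.7060 + 0.3840i → escape time 8
(row=3, col=3): c = -0.5340 + 0.3840i → escape time 8
(row=3, col=4): c = -0.3620 + 0.3840i → escape time 8
(row=3, col=5): c = -0.1900 + 0.3840i → escape time 8
(row=4, col=0): c = -1.0500 + 0.0320i → escape time 8
(row=4, col=1): c = -0.8780 + 0.0320i → escape time 8
(row=4, col=2): c = -0.7060 + 0.0320i → escape time 8
(row=4, col=3): c = -0.5340 + 0.0320i → escape time 8
(row=4, col=4): c = -0.3620 + 0.0320i → escape time 8
(row=4, col=5): c = -0.1900 + 0.0320i → escape time 8
(row=5, col=0): c = -1.0500 + -0.3200i → escape time 8
(row=5, col=1): c = -0.8780 + -0.3200i → escape time 8
(row=5, col=2): c = -0.7060 + -0.3200i → escape time 8
(row=5, col=3): c = -0.5340 + -0.3200i → escape time 8
(row=5, col=4): c = -0.3620 + -0.3200i → escape time 8
(row=5, col=5): c = -0.1900 + -0.3200i → escape time 8

Answer: 222222
333448
344678
878888
888888
888888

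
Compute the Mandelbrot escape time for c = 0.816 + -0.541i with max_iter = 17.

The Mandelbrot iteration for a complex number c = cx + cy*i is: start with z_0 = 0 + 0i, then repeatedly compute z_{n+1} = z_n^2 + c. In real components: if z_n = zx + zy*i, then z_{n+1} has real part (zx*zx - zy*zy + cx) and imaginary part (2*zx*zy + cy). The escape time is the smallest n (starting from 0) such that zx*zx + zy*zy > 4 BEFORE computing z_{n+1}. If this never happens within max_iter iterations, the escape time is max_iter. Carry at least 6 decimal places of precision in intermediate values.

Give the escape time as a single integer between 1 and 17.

z_0 = 0 + 0i, c = 0.8160 + -0.5410i
Iter 1: z = 0.8160 + -0.5410i, |z|^2 = 0.9585
Iter 2: z = 1.1892 + -1.4239i, |z|^2 = 3.4417
Iter 3: z = 0.2026 + -3.9276i, |z|^2 = 15.4668
Escaped at iteration 3

Answer: 3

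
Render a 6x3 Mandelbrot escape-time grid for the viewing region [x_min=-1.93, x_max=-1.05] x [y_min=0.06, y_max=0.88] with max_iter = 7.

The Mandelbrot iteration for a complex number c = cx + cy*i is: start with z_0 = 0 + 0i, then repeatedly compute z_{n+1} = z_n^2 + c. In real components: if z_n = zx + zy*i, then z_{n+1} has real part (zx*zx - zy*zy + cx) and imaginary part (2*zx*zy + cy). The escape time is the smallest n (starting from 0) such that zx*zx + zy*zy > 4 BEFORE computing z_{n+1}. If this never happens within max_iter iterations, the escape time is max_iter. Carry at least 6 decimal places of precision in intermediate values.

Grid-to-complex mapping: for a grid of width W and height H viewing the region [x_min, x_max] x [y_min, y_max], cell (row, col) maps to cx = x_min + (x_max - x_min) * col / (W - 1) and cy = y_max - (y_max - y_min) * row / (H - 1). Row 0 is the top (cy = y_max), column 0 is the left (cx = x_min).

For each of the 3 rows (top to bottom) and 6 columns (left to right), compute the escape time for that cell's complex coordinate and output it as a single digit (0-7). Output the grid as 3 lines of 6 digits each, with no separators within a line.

(row=0, col=0): c = -1.9300 + 0.8800i → escape time 1
(row=0, col=1): c = -1.7540 + 0.8800i → escape time 2
(row=0, col=2): c = -1.5780 + 0.8800i → escape time 3
(row=0, col=3): c = -1.4020 + 0.8800i → escape time 3
(row=0, col=4): c = -1.2260 + 0.8800i → escape time 3
(row=0, col=5): c = -1.0500 + 0.8800i → escape time 3
(row=1, col=0): c = -1.9300 + 0.4700i → escape time 2
(row=1, col=1): c = -1.7540 + 0.4700i → escape time 3
(row=1, col=2): c = -1.5780 + 0.4700i → escape time 3
(row=1, col=3): c = -1.4020 + 0.4700i → escape time 3
(row=1, col=4): c = -1.2260 + 0.4700i → escape time 5
(row=1, col=5): c = -1.0500 + 0.4700i → escape time 5
(row=2, col=0): c = -1.9300 + 0.0600i → escape time 5
(row=2, col=1): c = -1.7540 + 0.0600i → escape time 7
(row=2, col=2): c = -1.5780 + 0.0600i → escape time 7
(row=2, col=3): c = -1.4020 + 0.0600i → escape time 7
(row=2, col=4): c = -1.2260 + 0.0600i → escape time 7
(row=2, col=5): c = -1.0500 + 0.0600i → escape time 7

Answer: 123333
233355
577777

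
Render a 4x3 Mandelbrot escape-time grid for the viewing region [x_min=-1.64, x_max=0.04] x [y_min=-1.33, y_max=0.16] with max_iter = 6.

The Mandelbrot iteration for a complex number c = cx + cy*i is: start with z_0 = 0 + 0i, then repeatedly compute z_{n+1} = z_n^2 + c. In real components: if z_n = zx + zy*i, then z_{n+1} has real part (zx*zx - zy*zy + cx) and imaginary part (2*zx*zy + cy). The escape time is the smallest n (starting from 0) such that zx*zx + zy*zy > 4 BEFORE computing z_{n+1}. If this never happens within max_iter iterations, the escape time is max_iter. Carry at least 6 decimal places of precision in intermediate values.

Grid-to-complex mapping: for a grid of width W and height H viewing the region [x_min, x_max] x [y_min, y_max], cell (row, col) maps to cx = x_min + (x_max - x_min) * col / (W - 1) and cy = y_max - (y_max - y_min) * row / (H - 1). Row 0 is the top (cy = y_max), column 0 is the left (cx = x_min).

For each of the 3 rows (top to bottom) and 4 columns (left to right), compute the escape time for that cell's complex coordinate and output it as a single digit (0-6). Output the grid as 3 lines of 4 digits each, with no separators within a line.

Answer: 5666
3466
1222

Derivation:
(row=0, col=0): c = -1.6400 + 0.1600i → escape time 5
(row=0, col=1): c = -1.0800 + 0.1600i → escape time 6
(row=0, col=2): c = -0.5200 + 0.1600i → escape time 6
(row=0, col=3): c = 0.0400 + 0.1600i → escape time 6
(row=1, col=0): c = -1.6400 + -0.5850i → escape time 3
(row=1, col=1): c = -1.0800 + -0.5850i → escape time 4
(row=1, col=2): c = -0.5200 + -0.5850i → escape time 6
(row=1, col=3): c = 0.0400 + -0.5850i → escape time 6
(row=2, col=0): c = -1.6400 + -1.3300i → escape time 1
(row=2, col=1): c = -1.0800 + -1.3300i → escape time 2
(row=2, col=2): c = -0.5200 + -1.3300i → escape time 2
(row=2, col=3): c = 0.0400 + -1.3300i → escape time 2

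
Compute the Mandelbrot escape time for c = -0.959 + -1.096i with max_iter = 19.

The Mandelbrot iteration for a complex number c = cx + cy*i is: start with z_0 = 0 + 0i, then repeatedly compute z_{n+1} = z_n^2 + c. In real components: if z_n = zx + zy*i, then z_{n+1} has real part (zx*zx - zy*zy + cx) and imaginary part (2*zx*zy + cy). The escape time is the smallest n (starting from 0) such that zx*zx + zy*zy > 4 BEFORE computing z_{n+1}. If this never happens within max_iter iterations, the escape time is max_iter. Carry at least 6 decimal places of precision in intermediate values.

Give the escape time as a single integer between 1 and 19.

Answer: 3

Derivation:
z_0 = 0 + 0i, c = -0.9590 + -1.0960i
Iter 1: z = -0.9590 + -1.0960i, |z|^2 = 2.1209
Iter 2: z = -1.2405 + 1.0061i, |z|^2 = 2.5512
Iter 3: z = -0.4324 + -3.5923i, |z|^2 = 13.0914
Escaped at iteration 3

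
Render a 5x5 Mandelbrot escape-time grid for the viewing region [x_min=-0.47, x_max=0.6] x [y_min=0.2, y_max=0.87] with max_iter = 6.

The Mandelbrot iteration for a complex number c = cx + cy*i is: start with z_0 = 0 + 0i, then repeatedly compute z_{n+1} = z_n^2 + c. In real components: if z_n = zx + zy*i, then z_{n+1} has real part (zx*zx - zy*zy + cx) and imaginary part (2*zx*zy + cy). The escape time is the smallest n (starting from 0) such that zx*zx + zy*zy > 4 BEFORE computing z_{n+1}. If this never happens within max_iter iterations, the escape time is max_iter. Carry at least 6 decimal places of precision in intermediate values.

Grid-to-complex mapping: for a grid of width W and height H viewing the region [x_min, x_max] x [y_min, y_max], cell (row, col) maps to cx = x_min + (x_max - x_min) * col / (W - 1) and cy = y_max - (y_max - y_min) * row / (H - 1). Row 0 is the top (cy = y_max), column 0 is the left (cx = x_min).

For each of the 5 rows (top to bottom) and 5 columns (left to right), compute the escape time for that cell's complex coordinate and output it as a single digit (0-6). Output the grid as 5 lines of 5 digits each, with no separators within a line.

(row=0, col=0): c = -0.4700 + 0.8700i → escape time 5
(row=0, col=1): c = -0.2025 + 0.8700i → escape time 6
(row=0, col=2): c = 0.0650 + 0.8700i → escape time 6
(row=0, col=3): c = 0.3325 + 0.8700i → escape time 4
(row=0, col=4): c = 0.6000 + 0.8700i → escape time 3
(row=1, col=0): c = -0.4700 + 0.7025i → escape time 6
(row=1, col=1): c = -0.2025 + 0.7025i → escape time 6
(row=1, col=2): c = 0.0650 + 0.7025i → escape time 6
(row=1, col=3): c = 0.3325 + 0.7025i → escape time 6
(row=1, col=4): c = 0.6000 + 0.7025i → escape time 3
(row=2, col=0): c = -0.4700 + 0.5350i → escape time 6
(row=2, col=1): c = -0.2025 + 0.5350i → escape time 6
(row=2, col=2): c = 0.0650 + 0.5350i → escape time 6
(row=2, col=3): c = 0.3325 + 0.5350i → escape time 6
(row=2, col=4): c = 0.6000 + 0.5350i → escape time 3
(row=3, col=0): c = -0.4700 + 0.3675i → escape time 6
(row=3, col=1): c = -0.2025 + 0.3675i → escape time 6
(row=3, col=2): c = 0.0650 + 0.3675i → escape time 6
(row=3, col=3): c = 0.3325 + 0.3675i → escape time 6
(row=3, col=4): c = 0.6000 + 0.3675i → escape time 4
(row=4, col=0): c = -0.4700 + 0.2000i → escape time 6
(row=4, col=1): c = -0.2025 + 0.2000i → escape time 6
(row=4, col=2): c = 0.0650 + 0.2000i → escape time 6
(row=4, col=3): c = 0.3325 + 0.2000i → escape time 6
(row=4, col=4): c = 0.6000 + 0.2000i → escape time 4

Answer: 56643
66663
66663
66664
66664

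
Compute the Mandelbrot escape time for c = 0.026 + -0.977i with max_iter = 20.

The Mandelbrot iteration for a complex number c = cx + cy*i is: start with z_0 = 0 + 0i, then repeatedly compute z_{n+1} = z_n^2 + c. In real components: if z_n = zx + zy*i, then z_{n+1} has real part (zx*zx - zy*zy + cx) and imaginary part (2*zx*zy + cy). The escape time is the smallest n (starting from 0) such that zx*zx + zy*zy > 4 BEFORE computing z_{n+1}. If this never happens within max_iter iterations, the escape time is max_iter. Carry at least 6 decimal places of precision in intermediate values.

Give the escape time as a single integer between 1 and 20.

Answer: 6

Derivation:
z_0 = 0 + 0i, c = 0.0260 + -0.9770i
Iter 1: z = 0.0260 + -0.9770i, |z|^2 = 0.9552
Iter 2: z = -0.9279 + -1.0278i, |z|^2 = 1.9173
Iter 3: z = -0.1695 + 0.9303i, |z|^2 = 0.8942
Iter 4: z = -0.8107 + -1.2923i, |z|^2 = 2.3274
Iter 5: z = -0.9868 + 1.1185i, |z|^2 = 2.2247
Iter 6: z = -0.2512 + -3.1844i, |z|^2 = 10.2033
Escaped at iteration 6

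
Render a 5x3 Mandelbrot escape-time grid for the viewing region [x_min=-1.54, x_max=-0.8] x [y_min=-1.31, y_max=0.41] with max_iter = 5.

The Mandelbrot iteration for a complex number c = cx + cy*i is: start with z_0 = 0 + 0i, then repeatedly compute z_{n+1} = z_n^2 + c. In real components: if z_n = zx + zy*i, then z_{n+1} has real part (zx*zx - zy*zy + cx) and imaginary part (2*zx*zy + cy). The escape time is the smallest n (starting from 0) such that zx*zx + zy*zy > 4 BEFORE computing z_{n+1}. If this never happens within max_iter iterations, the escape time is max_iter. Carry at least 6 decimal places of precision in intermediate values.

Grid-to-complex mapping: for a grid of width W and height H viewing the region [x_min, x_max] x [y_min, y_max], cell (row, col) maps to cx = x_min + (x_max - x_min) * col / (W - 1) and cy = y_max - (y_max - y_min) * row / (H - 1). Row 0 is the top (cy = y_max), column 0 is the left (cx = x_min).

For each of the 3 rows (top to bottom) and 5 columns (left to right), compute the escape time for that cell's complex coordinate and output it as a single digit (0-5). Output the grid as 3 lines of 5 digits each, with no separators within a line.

(row=0, col=0): c = -1.5400 + 0.4100i → escape time 4
(row=0, col=1): c = -1.3550 + 0.4100i → escape time 5
(row=0, col=2): c = -1.1700 + 0.4100i → escape time 5
(row=0, col=3): c = -0.9850 + 0.4100i → escape time 5
(row=0, col=4): c = -0.8000 + 0.4100i → escape time 5
(row=1, col=0): c = -1.5400 + -0.4500i → escape time 3
(row=1, col=1): c = -1.3550 + -0.4500i → escape time 4
(row=1, col=2): c = -1.1700 + -0.4500i → escape time 5
(row=1, col=3): c = -0.9850 + -0.4500i → escape time 5
(row=1, col=4): c = -0.8000 + -0.4500i → escape time 5
(row=2, col=0): c = -1.5400 + -1.3100i → escape time 1
(row=2, col=1): c = -1.3550 + -1.3100i → escape time 2
(row=2, col=2): c = -1.1700 + -1.3100i → escape time 2
(row=2, col=3): c = -0.9850 + -1.3100i → escape time 2
(row=2, col=4): c = -0.8000 + -1.3100i → escape time 2

Answer: 45555
34555
12222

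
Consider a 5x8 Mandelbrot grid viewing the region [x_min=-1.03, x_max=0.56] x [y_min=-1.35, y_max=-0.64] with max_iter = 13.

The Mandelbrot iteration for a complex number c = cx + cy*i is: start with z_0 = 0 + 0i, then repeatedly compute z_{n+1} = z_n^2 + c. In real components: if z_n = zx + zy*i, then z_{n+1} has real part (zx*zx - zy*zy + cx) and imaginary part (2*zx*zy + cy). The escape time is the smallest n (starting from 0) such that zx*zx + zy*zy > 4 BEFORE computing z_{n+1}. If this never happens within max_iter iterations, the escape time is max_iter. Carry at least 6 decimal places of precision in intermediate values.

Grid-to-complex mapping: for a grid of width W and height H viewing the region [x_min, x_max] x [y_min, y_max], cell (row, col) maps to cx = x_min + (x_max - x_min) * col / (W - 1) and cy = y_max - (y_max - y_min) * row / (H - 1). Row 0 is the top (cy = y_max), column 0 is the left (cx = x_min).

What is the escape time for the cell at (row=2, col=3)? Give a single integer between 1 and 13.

z_0 = 0 + 0i, c = 0.1625 + -0.8429i
Iter 1: z = 0.1625 + -0.8429i, |z|^2 = 0.7368
Iter 2: z = -0.5215 + -1.1168i, |z|^2 = 1.5192
Iter 3: z = -0.8127 + 0.3220i, |z|^2 = 0.7642
Iter 4: z = 0.7194 + -1.3662i, |z|^2 = 2.3840
Iter 5: z = -1.1864 + -2.8085i, |z|^2 = 9.2955
Escaped at iteration 5

Answer: 5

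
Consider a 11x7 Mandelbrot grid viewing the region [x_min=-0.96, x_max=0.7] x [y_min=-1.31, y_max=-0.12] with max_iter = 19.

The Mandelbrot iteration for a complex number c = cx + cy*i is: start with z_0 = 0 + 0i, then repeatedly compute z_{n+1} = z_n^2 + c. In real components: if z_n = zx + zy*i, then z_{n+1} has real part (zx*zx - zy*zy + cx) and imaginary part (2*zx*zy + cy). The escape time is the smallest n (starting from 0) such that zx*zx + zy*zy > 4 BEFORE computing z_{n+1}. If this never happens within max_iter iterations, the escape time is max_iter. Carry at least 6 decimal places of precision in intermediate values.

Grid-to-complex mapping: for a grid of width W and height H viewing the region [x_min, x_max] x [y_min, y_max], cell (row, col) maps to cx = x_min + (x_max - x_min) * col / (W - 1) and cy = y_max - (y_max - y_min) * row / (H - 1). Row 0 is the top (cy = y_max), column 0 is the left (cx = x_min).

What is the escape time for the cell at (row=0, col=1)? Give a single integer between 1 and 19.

z_0 = 0 + 0i, c = -0.7940 + -0.1200i
Iter 1: z = -0.7940 + -0.1200i, |z|^2 = 0.6448
Iter 2: z = -0.1780 + 0.0706i, |z|^2 = 0.0366
Iter 3: z = -0.7673 + -0.1451i, |z|^2 = 0.6098
Iter 4: z = -0.2263 + 0.1027i, |z|^2 = 0.0618
Iter 5: z = -0.7533 + -0.1665i, |z|^2 = 0.5952
Iter 6: z = -0.2542 + 0.1308i, |z|^2 = 0.0817
Iter 7: z = -0.7465 + -0.1865i, |z|^2 = 0.5920
Iter 8: z = -0.2715 + 0.1585i, |z|^2 = 0.0988
Iter 9: z = -0.7454 + -0.2061i, |z|^2 = 0.5981
Iter 10: z = -0.2809 + 0.1872i, |z|^2 = 0.1139
Iter 11: z = -0.7502 + -0.2251i, |z|^2 = 0.6134
Iter 12: z = -0.2820 + 0.2178i, |z|^2 = 0.1269
Iter 13: z = -0.7619 + -0.2428i, |z|^2 = 0.6395
Iter 14: z = -0.2724 + 0.2500i, |z|^2 = 0.1367
Iter 15: z = -0.7823 + -0.2562i, |z|^2 = 0.6776
Iter 16: z = -0.2477 + 0.2809i, |z|^2 = 0.1402
Iter 17: z = -0.8116 + -0.2591i, |z|^2 = 0.7258
Iter 18: z = -0.2025 + 0.3006i, |z|^2 = 0.1314

Answer: 19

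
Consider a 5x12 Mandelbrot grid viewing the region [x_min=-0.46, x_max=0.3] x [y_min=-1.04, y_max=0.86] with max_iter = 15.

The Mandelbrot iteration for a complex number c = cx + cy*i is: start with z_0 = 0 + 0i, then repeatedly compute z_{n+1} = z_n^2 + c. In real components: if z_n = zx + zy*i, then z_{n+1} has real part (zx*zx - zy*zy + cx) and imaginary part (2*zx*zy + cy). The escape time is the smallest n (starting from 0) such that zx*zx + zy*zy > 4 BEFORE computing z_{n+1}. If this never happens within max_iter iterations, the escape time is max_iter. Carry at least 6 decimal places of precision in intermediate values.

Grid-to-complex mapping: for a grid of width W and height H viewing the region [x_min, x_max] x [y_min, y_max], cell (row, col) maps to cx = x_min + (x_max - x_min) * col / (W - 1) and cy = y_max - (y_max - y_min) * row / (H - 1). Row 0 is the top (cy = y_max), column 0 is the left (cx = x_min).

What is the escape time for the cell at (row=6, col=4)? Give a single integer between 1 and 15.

Answer: 15

Derivation:
z_0 = 0 + 0i, c = 0.3000 + -0.1764i
Iter 1: z = 0.3000 + -0.1764i, |z|^2 = 0.1211
Iter 2: z = 0.3589 + -0.2822i, |z|^2 = 0.2084
Iter 3: z = 0.3492 + -0.3789i, |z|^2 = 0.2655
Iter 4: z = 0.2784 + -0.4410i, |z|^2 = 0.2719
Iter 5: z = 0.1830 + -0.4219i, |z|^2 = 0.2115
Iter 6: z = 0.1555 + -0.3308i, |z|^2 = 0.1336
Iter 7: z = 0.2148 + -0.2793i, |z|^2 = 0.1241
Iter 8: z = 0.2681 + -0.2963i, |z|^2 = 0.1597
Iter 9: z = 0.2841 + -0.3353i, |z|^2 = 0.1931
Iter 10: z = 0.2683 + -0.3669i, |z|^2 = 0.2066
Iter 11: z = 0.2374 + -0.3732i, |z|^2 = 0.1957
Iter 12: z = 0.2171 + -0.3536i, |z|^2 = 0.1721
Iter 13: z = 0.2221 + -0.3299i, |z|^2 = 0.1581
Iter 14: z = 0.2405 + -0.3229i, |z|^2 = 0.1621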